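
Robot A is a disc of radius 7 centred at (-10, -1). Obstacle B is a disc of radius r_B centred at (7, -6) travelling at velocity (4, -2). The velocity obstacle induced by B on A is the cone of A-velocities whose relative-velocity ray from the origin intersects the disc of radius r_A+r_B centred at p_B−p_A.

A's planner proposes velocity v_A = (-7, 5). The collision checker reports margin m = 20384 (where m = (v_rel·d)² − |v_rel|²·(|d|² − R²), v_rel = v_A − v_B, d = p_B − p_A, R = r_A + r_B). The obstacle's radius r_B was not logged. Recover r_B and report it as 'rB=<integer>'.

m = 20384
d = (17, -5);  v_rel = (-11, 7),  |v_rel|² = 170
v_rel×d = (-11)·(-5) − (7)·(17) = -64
since m = R²·170 − (-64)²:  R² = (4096 + 20384) / 170 = 144
R = √144 = 12  ⇒  r_B = 12 − 7 = 5

rB=5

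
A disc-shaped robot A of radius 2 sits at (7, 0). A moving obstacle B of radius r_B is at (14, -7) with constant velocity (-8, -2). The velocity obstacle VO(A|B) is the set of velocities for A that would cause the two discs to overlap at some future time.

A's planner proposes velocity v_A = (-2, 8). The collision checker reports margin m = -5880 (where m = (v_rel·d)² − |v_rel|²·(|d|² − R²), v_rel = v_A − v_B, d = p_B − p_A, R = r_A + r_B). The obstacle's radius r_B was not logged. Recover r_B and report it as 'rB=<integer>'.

m = -5880
d = (7, -7);  v_rel = (6, 10),  |v_rel|² = 136
v_rel×d = (6)·(-7) − (10)·(7) = -112
since m = R²·136 − (-112)²:  R² = (12544 + -5880) / 136 = 49
R = √49 = 7  ⇒  r_B = 7 − 2 = 5

rB=5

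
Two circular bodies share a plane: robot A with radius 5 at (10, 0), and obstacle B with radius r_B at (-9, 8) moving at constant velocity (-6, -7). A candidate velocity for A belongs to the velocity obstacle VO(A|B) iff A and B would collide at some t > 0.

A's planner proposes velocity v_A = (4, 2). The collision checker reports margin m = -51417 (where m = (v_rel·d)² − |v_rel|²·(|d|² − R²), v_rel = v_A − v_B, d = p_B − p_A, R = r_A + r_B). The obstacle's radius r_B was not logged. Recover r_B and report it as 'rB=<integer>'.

m = -51417
d = (-19, 8);  v_rel = (10, 9),  |v_rel|² = 181
v_rel×d = (10)·(8) − (9)·(-19) = 251
since m = R²·181 − 251²:  R² = (63001 + -51417) / 181 = 64
R = √64 = 8  ⇒  r_B = 8 − 5 = 3

rB=3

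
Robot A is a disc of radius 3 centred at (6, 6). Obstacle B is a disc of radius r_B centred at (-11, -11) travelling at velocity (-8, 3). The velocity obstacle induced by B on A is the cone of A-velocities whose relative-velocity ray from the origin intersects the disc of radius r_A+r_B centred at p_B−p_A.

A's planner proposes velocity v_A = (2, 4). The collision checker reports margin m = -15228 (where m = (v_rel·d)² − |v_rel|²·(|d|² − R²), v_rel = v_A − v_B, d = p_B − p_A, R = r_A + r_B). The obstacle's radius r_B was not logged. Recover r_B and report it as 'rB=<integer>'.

m = -15228
d = (-17, -17);  v_rel = (10, 1),  |v_rel|² = 101
v_rel×d = (10)·(-17) − (1)·(-17) = -153
since m = R²·101 − (-153)²:  R² = (23409 + -15228) / 101 = 81
R = √81 = 9  ⇒  r_B = 9 − 3 = 6

rB=6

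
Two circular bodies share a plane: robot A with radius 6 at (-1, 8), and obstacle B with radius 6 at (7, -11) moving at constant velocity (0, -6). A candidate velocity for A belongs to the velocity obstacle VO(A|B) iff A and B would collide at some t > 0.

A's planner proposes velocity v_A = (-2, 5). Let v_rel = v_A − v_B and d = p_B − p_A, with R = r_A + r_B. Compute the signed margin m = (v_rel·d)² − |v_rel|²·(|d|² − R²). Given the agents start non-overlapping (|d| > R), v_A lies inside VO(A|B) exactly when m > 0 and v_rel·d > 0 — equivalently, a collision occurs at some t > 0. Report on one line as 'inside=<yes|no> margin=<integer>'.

d = (8, -19),  |d|² = 425;  R = 6+6 = 12,  c = 425−12² = 281
v_rel = (-2, 11),  |v_rel|² = 125;  v_rel·d = (-2)·(8) + (11)·(-19) = -225
125·t² + 450·t + 281 = 0  ⇒  m = (-225)² − 125·281 = 15500
m = 15500 > 0,  v_rel·d = -225 < 0  ⇒  outside

inside=no margin=15500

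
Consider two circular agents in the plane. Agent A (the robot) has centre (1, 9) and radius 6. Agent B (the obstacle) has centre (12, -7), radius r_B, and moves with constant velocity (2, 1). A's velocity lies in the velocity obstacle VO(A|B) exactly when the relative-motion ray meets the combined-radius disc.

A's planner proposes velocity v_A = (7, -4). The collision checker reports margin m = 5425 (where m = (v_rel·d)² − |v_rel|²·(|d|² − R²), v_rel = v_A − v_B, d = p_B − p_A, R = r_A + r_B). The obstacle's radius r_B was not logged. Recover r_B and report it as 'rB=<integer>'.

m = 5425
d = (11, -16);  v_rel = (5, -5),  |v_rel|² = 50
v_rel×d = (5)·(-16) − (-5)·(11) = -25
since m = R²·50 − (-25)²:  R² = (625 + 5425) / 50 = 121
R = √121 = 11  ⇒  r_B = 11 − 6 = 5

rB=5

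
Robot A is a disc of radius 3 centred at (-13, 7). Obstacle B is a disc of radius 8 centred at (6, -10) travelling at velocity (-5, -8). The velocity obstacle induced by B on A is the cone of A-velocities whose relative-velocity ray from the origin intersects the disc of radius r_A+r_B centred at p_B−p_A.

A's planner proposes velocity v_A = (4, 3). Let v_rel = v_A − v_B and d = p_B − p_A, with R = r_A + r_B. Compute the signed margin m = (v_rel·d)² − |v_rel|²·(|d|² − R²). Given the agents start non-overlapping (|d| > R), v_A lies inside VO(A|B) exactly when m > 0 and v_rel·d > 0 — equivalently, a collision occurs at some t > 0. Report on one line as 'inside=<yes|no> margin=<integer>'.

d = (19, -17),  |d|² = 650;  R = 3+8 = 11,  c = 650−11² = 529
v_rel = (9, 11),  |v_rel|² = 202;  v_rel·d = (9)·(19) + (11)·(-17) = -16
202·t² + 32·t + 529 = 0  ⇒  m = (-16)² − 202·529 = -106602
m = -106602 < 0,  v_rel·d = -16 < 0  ⇒  outside

inside=no margin=-106602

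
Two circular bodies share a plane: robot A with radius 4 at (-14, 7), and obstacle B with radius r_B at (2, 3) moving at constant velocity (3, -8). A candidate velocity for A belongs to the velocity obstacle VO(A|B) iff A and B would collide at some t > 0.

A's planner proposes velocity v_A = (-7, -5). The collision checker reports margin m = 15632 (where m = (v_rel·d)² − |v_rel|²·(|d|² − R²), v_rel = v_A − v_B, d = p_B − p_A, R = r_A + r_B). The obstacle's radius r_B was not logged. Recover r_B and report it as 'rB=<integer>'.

m = 15632
d = (16, -4);  v_rel = (-10, 3),  |v_rel|² = 109
v_rel×d = (-10)·(-4) − (3)·(16) = -8
since m = R²·109 − (-8)²:  R² = (64 + 15632) / 109 = 144
R = √144 = 12  ⇒  r_B = 12 − 4 = 8

rB=8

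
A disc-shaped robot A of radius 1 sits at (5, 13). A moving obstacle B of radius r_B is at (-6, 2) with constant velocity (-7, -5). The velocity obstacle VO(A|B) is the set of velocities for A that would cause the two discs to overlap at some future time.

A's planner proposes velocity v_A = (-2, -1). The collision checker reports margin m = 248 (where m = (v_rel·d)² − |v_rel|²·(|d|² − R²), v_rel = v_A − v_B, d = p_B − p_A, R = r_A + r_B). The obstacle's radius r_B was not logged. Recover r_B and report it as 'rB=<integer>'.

m = 248
d = (-11, -11);  v_rel = (5, 4),  |v_rel|² = 41
v_rel×d = (5)·(-11) − (4)·(-11) = -11
since m = R²·41 − (-11)²:  R² = (121 + 248) / 41 = 9
R = √9 = 3  ⇒  r_B = 3 − 1 = 2

rB=2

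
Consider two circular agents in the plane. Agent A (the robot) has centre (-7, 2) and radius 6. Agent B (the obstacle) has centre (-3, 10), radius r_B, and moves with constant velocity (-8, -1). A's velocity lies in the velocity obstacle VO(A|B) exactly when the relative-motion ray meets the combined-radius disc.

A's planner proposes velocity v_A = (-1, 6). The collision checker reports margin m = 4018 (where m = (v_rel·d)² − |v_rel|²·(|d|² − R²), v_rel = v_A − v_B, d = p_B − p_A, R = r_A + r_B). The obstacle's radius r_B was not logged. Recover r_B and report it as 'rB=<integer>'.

m = 4018
d = (4, 8);  v_rel = (7, 7),  |v_rel|² = 98
v_rel×d = (7)·(8) − (7)·(4) = 28
since m = R²·98 − 28²:  R² = (784 + 4018) / 98 = 49
R = √49 = 7  ⇒  r_B = 7 − 6 = 1

rB=1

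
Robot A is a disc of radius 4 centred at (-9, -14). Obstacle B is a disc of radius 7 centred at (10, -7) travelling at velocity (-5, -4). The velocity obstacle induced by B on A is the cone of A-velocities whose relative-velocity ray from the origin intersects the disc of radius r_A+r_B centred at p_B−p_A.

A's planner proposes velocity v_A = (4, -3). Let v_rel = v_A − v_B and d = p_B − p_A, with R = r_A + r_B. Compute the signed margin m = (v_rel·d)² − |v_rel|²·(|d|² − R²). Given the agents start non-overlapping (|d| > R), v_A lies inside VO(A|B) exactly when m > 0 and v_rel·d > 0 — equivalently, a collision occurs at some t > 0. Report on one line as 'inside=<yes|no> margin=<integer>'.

d = (19, 7),  |d|² = 410;  R = 4+7 = 11,  c = 410−11² = 289
v_rel = (9, 1),  |v_rel|² = 82;  v_rel·d = (9)·(19) + (1)·(7) = 178
82·t² − 356·t + 289 = 0  ⇒  m = 178² − 82·289 = 7986
m = 7986 > 0,  v_rel·d = 178 > 0  ⇒  inside

inside=yes margin=7986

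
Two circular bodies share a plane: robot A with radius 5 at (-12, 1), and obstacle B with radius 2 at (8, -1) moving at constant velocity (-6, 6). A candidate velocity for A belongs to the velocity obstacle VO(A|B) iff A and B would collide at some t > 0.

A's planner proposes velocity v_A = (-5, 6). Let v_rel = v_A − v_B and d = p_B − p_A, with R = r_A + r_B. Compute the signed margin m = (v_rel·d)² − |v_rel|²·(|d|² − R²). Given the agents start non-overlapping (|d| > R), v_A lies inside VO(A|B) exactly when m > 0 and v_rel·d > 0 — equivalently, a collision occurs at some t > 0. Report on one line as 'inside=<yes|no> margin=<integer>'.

d = (20, -2),  |d|² = 404;  R = 5+2 = 7,  c = 404−7² = 355
v_rel = (1, 0),  |v_rel|² = 1;  v_rel·d = (1)·(20) + (0)·(-2) = 20
1·t² − 40·t + 355 = 0  ⇒  m = 20² − 1·355 = 45
m = 45 > 0,  v_rel·d = 20 > 0  ⇒  inside

inside=yes margin=45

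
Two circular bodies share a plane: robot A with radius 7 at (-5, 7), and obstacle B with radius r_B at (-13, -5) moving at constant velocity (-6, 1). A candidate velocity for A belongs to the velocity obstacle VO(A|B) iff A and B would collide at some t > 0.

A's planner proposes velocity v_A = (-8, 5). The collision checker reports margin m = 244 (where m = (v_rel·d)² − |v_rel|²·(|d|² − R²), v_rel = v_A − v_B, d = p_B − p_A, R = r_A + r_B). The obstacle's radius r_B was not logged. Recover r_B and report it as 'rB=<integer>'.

m = 244
d = (-8, -12);  v_rel = (-2, 4),  |v_rel|² = 20
v_rel×d = (-2)·(-12) − (4)·(-8) = 56
since m = R²·20 − 56²:  R² = (3136 + 244) / 20 = 169
R = √169 = 13  ⇒  r_B = 13 − 7 = 6

rB=6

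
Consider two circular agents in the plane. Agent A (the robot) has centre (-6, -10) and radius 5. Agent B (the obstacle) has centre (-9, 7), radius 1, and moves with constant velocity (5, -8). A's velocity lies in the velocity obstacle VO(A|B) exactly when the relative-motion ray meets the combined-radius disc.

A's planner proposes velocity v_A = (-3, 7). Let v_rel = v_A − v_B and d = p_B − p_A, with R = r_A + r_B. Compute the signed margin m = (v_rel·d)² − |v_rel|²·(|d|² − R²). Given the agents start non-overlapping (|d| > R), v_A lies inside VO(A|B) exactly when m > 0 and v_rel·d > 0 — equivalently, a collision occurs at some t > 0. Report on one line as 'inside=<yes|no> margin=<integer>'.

d = (-3, 17),  |d|² = 298;  R = 5+1 = 6,  c = 298−6² = 262
v_rel = (-8, 15),  |v_rel|² = 289;  v_rel·d = (-8)·(-3) + (15)·(17) = 279
289·t² − 558·t + 262 = 0  ⇒  m = 279² − 289·262 = 2123
m = 2123 > 0,  v_rel·d = 279 > 0  ⇒  inside

inside=yes margin=2123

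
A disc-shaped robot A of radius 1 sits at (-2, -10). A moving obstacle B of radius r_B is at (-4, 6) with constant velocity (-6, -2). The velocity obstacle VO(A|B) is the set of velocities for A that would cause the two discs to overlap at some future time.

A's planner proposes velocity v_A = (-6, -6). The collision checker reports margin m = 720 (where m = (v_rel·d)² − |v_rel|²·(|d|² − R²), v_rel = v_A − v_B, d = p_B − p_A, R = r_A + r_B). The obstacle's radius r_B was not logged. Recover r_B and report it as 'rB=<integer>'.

m = 720
d = (-2, 16);  v_rel = (0, -4),  |v_rel|² = 16
v_rel×d = (0)·(16) − (-4)·(-2) = -8
since m = R²·16 − (-8)²:  R² = (64 + 720) / 16 = 49
R = √49 = 7  ⇒  r_B = 7 − 1 = 6

rB=6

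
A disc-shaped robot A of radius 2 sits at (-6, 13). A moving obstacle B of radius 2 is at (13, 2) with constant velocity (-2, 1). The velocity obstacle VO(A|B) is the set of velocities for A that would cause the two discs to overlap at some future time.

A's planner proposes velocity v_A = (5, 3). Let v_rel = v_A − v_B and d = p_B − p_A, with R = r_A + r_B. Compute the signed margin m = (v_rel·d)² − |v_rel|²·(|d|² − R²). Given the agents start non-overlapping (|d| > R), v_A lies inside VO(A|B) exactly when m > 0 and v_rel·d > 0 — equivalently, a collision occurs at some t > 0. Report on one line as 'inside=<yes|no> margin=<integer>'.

d = (19, -11),  |d|² = 482;  R = 2+2 = 4,  c = 482−4² = 466
v_rel = (7, 2),  |v_rel|² = 53;  v_rel·d = (7)·(19) + (2)·(-11) = 111
53·t² − 222·t + 466 = 0  ⇒  m = 111² − 53·466 = -12377
m = -12377 < 0,  v_rel·d = 111 > 0  ⇒  outside

inside=no margin=-12377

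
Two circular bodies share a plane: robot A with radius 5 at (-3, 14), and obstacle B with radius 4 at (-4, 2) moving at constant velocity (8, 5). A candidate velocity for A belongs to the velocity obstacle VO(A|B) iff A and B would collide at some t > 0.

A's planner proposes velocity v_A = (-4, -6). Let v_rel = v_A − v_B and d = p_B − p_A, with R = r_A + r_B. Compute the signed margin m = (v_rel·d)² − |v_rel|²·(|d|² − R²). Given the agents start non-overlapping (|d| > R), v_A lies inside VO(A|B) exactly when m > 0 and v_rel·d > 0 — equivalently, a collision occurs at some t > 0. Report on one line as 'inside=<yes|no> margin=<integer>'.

d = (-1, -12),  |d|² = 145;  R = 5+4 = 9,  c = 145−9² = 64
v_rel = (-12, -11),  |v_rel|² = 265;  v_rel·d = (-12)·(-1) + (-11)·(-12) = 144
265·t² − 288·t + 64 = 0  ⇒  m = 144² − 265·64 = 3776
m = 3776 > 0,  v_rel·d = 144 > 0  ⇒  inside

inside=yes margin=3776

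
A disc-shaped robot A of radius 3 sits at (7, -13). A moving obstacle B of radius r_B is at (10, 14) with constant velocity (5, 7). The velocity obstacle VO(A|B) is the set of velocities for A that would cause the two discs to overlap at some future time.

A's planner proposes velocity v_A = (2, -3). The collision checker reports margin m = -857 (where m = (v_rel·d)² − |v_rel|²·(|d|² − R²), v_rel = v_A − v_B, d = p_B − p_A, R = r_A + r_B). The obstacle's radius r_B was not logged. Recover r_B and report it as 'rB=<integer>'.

m = -857
d = (3, 27);  v_rel = (-3, -10),  |v_rel|² = 109
v_rel×d = (-3)·(27) − (-10)·(3) = -51
since m = R²·109 − (-51)²:  R² = (2601 + -857) / 109 = 16
R = √16 = 4  ⇒  r_B = 4 − 3 = 1

rB=1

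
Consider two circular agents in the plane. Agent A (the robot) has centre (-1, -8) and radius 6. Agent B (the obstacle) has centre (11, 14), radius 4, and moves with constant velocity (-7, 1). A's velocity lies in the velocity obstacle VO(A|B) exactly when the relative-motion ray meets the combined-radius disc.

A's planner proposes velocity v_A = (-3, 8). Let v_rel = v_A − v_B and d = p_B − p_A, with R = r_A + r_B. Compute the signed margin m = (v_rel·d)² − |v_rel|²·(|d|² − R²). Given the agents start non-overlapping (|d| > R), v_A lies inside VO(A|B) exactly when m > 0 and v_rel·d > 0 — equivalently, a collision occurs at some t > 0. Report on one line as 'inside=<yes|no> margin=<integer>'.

d = (12, 22),  |d|² = 628;  R = 6+4 = 10,  c = 628−10² = 528
v_rel = (4, 7),  |v_rel|² = 65;  v_rel·d = (4)·(12) + (7)·(22) = 202
65·t² − 404·t + 528 = 0  ⇒  m = 202² − 65·528 = 6484
m = 6484 > 0,  v_rel·d = 202 > 0  ⇒  inside

inside=yes margin=6484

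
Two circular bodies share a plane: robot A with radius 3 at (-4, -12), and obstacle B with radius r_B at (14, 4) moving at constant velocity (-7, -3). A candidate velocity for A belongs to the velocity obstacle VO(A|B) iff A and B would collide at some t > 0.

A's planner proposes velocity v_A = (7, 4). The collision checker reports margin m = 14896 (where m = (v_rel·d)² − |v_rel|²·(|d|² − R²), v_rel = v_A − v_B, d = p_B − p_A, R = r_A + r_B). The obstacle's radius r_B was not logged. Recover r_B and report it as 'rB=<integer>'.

m = 14896
d = (18, 16);  v_rel = (14, 7),  |v_rel|² = 245
v_rel×d = (14)·(16) − (7)·(18) = 98
since m = R²·245 − 98²:  R² = (9604 + 14896) / 245 = 100
R = √100 = 10  ⇒  r_B = 10 − 3 = 7

rB=7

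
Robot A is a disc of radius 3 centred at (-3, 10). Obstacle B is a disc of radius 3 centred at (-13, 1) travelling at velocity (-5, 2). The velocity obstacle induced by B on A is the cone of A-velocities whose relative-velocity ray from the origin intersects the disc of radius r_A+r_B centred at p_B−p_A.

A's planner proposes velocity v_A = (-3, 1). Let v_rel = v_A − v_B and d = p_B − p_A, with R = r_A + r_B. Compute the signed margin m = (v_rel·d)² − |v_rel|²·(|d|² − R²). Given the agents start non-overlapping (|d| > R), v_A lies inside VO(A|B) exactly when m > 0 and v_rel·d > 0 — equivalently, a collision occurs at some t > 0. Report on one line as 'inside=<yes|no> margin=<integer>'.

d = (-10, -9),  |d|² = 181;  R = 3+3 = 6,  c = 181−6² = 145
v_rel = (2, -1),  |v_rel|² = 5;  v_rel·d = (2)·(-10) + (-1)·(-9) = -11
5·t² + 22·t + 145 = 0  ⇒  m = (-11)² − 5·145 = -604
m = -604 < 0,  v_rel·d = -11 < 0  ⇒  outside

inside=no margin=-604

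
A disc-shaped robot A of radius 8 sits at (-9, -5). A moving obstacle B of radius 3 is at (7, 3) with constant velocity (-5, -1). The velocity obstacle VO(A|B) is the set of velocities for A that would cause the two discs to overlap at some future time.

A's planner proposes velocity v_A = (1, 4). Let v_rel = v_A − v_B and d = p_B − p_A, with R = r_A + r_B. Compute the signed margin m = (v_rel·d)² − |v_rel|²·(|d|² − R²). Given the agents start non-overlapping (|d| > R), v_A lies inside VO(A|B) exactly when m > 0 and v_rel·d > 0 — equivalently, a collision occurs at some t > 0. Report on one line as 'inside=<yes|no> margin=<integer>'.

d = (16, 8),  |d|² = 320;  R = 8+3 = 11,  c = 320−11² = 199
v_rel = (6, 5),  |v_rel|² = 61;  v_rel·d = (6)·(16) + (5)·(8) = 136
61·t² − 272·t + 199 = 0  ⇒  m = 136² − 61·199 = 6357
m = 6357 > 0,  v_rel·d = 136 > 0  ⇒  inside

inside=yes margin=6357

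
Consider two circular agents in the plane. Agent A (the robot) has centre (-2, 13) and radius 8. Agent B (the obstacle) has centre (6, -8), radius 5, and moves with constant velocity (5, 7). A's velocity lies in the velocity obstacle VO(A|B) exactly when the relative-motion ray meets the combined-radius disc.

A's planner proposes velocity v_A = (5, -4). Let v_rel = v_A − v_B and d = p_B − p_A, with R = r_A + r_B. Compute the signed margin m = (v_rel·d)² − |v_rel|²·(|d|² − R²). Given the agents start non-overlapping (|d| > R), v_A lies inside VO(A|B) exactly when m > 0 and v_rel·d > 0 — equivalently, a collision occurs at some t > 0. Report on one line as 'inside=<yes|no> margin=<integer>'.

d = (8, -21),  |d|² = 505;  R = 8+5 = 13,  c = 505−13² = 336
v_rel = (0, -11),  |v_rel|² = 121;  v_rel·d = (0)·(8) + (-11)·(-21) = 231
121·t² − 462·t + 336 = 0  ⇒  m = 231² − 121·336 = 12705
m = 12705 > 0,  v_rel·d = 231 > 0  ⇒  inside

inside=yes margin=12705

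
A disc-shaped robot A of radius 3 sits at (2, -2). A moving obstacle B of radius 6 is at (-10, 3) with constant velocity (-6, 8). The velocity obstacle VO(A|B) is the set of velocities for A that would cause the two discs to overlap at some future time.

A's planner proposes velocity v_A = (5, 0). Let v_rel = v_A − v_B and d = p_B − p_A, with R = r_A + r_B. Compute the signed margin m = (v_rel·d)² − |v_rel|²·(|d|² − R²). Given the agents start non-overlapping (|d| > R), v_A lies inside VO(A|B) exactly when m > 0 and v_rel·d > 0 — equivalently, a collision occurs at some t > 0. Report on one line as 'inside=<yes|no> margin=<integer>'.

d = (-12, 5),  |d|² = 169;  R = 3+6 = 9,  c = 169−9² = 88
v_rel = (11, -8),  |v_rel|² = 185;  v_rel·d = (11)·(-12) + (-8)·(5) = -172
185·t² + 344·t + 88 = 0  ⇒  m = (-172)² − 185·88 = 13304
m = 13304 > 0,  v_rel·d = -172 < 0  ⇒  outside

inside=no margin=13304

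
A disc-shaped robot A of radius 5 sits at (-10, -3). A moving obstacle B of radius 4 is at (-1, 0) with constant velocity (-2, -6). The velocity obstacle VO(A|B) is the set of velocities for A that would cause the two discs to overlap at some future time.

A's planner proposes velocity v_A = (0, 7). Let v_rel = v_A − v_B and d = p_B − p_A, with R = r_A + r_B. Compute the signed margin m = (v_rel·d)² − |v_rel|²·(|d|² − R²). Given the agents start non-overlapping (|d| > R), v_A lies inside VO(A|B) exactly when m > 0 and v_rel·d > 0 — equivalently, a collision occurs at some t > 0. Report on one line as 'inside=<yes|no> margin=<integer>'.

d = (9, 3),  |d|² = 90;  R = 5+4 = 9,  c = 90−9² = 9
v_rel = (2, 13),  |v_rel|² = 173;  v_rel·d = (2)·(9) + (13)·(3) = 57
173·t² − 114·t + 9 = 0  ⇒  m = 57² − 173·9 = 1692
m = 1692 > 0,  v_rel·d = 57 > 0  ⇒  inside

inside=yes margin=1692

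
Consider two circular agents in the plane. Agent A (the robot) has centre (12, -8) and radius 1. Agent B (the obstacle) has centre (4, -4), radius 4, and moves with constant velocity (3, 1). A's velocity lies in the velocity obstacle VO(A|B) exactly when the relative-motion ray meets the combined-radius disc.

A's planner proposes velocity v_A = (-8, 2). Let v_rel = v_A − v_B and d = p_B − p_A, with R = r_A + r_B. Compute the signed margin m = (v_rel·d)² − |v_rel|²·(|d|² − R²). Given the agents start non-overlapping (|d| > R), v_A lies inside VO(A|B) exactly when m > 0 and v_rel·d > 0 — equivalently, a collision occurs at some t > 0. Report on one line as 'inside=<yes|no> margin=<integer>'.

d = (-8, 4),  |d|² = 80;  R = 1+4 = 5,  c = 80−5² = 55
v_rel = (-11, 1),  |v_rel|² = 122;  v_rel·d = (-11)·(-8) + (1)·(4) = 92
122·t² − 184·t + 55 = 0  ⇒  m = 92² − 122·55 = 1754
m = 1754 > 0,  v_rel·d = 92 > 0  ⇒  inside

inside=yes margin=1754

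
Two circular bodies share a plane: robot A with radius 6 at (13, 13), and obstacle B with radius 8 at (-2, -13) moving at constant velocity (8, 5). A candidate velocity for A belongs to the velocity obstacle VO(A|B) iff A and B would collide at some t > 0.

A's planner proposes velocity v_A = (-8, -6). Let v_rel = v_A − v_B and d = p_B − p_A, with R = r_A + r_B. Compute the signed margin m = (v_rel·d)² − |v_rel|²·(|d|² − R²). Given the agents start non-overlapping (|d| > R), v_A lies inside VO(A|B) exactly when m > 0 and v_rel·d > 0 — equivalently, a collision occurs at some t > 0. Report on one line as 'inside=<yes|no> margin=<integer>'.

d = (-15, -26),  |d|² = 901;  R = 6+8 = 14,  c = 901−14² = 705
v_rel = (-16, -11),  |v_rel|² = 377;  v_rel·d = (-16)·(-15) + (-11)·(-26) = 526
377·t² − 1052·t + 705 = 0  ⇒  m = 526² − 377·705 = 10891
m = 10891 > 0,  v_rel·d = 526 > 0  ⇒  inside

inside=yes margin=10891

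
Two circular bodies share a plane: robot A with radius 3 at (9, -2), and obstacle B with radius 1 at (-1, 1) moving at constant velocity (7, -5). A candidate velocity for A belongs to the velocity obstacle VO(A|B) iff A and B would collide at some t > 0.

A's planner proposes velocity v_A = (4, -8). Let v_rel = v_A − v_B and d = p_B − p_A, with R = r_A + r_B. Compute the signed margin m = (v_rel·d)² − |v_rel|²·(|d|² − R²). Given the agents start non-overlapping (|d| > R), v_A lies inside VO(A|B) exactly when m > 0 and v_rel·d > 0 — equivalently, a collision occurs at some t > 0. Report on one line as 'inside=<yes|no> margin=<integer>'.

d = (-10, 3),  |d|² = 109;  R = 3+1 = 4,  c = 109−4² = 93
v_rel = (-3, -3),  |v_rel|² = 18;  v_rel·d = (-3)·(-10) + (-3)·(3) = 21
18·t² − 42·t + 93 = 0  ⇒  m = 21² − 18·93 = -1233
m = -1233 < 0,  v_rel·d = 21 > 0  ⇒  outside

inside=no margin=-1233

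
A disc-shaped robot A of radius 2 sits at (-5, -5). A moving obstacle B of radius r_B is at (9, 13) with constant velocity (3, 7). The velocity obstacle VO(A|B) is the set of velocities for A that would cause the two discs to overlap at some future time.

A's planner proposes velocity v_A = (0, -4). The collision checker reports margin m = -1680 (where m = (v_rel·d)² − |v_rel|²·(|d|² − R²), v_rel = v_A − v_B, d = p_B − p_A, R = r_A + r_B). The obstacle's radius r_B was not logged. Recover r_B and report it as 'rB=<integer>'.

m = -1680
d = (14, 18);  v_rel = (-3, -11),  |v_rel|² = 130
v_rel×d = (-3)·(18) − (-11)·(14) = 100
since m = R²·130 − 100²:  R² = (10000 + -1680) / 130 = 64
R = √64 = 8  ⇒  r_B = 8 − 2 = 6

rB=6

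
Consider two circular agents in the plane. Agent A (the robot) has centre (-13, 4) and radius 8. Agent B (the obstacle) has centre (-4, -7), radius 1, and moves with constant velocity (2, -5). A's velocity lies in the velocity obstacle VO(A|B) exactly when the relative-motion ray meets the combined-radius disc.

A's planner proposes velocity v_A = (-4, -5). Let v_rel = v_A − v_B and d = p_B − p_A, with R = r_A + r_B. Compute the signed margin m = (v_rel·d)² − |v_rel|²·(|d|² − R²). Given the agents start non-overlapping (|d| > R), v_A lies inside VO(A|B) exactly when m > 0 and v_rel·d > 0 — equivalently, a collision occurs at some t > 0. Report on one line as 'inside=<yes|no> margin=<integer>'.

d = (9, -11),  |d|² = 202;  R = 8+1 = 9,  c = 202−9² = 121
v_rel = (-6, 0),  |v_rel|² = 36;  v_rel·d = (-6)·(9) + (0)·(-11) = -54
36·t² + 108·t + 121 = 0  ⇒  m = (-54)² − 36·121 = -1440
m = -1440 < 0,  v_rel·d = -54 < 0  ⇒  outside

inside=no margin=-1440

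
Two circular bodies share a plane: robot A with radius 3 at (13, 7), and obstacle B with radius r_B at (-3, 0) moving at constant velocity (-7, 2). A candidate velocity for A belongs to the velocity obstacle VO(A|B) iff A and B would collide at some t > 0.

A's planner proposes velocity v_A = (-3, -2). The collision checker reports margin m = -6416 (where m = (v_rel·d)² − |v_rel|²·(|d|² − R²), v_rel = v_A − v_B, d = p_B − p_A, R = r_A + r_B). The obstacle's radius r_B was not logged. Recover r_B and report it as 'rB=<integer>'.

m = -6416
d = (-16, -7);  v_rel = (4, -4),  |v_rel|² = 32
v_rel×d = (4)·(-7) − (-4)·(-16) = -92
since m = R²·32 − (-92)²:  R² = (8464 + -6416) / 32 = 64
R = √64 = 8  ⇒  r_B = 8 − 3 = 5

rB=5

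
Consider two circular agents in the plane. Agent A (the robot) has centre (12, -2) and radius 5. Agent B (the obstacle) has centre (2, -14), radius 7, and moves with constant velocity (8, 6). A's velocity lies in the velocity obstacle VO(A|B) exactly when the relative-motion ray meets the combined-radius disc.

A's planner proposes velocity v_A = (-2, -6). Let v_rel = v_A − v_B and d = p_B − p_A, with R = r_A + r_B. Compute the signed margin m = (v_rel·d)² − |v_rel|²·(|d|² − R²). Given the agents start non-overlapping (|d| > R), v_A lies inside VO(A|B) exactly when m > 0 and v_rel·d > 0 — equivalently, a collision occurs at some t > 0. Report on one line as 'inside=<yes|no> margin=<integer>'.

d = (-10, -12),  |d|² = 244;  R = 5+7 = 12,  c = 244−12² = 100
v_rel = (-10, -12),  |v_rel|² = 244;  v_rel·d = (-10)·(-10) + (-12)·(-12) = 244
244·t² − 488·t + 100 = 0  ⇒  m = 244² − 244·100 = 35136
m = 35136 > 0,  v_rel·d = 244 > 0  ⇒  inside

inside=yes margin=35136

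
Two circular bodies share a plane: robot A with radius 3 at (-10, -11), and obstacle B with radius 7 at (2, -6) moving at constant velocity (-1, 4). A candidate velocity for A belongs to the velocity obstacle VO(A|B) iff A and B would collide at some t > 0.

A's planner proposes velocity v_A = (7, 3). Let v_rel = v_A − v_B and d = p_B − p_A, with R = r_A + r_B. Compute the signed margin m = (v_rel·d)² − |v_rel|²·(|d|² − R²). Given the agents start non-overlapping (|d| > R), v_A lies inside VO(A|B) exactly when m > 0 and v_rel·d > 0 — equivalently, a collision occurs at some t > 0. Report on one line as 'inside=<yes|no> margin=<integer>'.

d = (12, 5),  |d|² = 169;  R = 3+7 = 10,  c = 169−10² = 69
v_rel = (8, -1),  |v_rel|² = 65;  v_rel·d = (8)·(12) + (-1)·(5) = 91
65·t² − 182·t + 69 = 0  ⇒  m = 91² − 65·69 = 3796
m = 3796 > 0,  v_rel·d = 91 > 0  ⇒  inside

inside=yes margin=3796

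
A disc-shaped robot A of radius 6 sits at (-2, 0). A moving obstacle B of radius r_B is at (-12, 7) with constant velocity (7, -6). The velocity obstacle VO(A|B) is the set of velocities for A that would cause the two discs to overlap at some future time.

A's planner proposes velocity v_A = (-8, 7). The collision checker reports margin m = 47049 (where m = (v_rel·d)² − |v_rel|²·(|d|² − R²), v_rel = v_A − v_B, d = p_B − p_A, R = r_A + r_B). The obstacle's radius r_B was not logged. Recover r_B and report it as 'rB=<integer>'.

m = 47049
d = (-10, 7);  v_rel = (-15, 13),  |v_rel|² = 394
v_rel×d = (-15)·(7) − (13)·(-10) = 25
since m = R²·394 − 25²:  R² = (625 + 47049) / 394 = 121
R = √121 = 11  ⇒  r_B = 11 − 6 = 5

rB=5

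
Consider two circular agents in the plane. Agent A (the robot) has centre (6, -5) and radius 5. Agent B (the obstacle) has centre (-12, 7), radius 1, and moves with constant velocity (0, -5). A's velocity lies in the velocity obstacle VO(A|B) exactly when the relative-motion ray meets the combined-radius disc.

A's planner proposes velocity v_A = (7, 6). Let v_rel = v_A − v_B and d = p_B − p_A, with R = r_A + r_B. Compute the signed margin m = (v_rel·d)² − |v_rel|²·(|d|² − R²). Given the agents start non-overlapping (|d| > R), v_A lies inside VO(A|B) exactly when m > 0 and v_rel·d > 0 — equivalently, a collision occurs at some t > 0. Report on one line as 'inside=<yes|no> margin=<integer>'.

d = (-18, 12),  |d|² = 468;  R = 5+1 = 6,  c = 468−6² = 432
v_rel = (7, 11),  |v_rel|² = 170;  v_rel·d = (7)·(-18) + (11)·(12) = 6
170·t² − 12·t + 432 = 0  ⇒  m = 6² − 170·432 = -73404
m = -73404 < 0,  v_rel·d = 6 > 0  ⇒  outside

inside=no margin=-73404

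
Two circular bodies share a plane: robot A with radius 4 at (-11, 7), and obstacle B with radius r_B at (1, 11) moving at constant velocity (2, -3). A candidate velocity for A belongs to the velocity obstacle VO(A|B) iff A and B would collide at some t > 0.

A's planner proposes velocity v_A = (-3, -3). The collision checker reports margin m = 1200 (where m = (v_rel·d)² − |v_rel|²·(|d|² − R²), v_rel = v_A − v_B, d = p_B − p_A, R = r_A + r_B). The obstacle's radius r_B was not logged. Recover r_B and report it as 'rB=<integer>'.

m = 1200
d = (12, 4);  v_rel = (-5, 0),  |v_rel|² = 25
v_rel×d = (-5)·(4) − (0)·(12) = -20
since m = R²·25 − (-20)²:  R² = (400 + 1200) / 25 = 64
R = √64 = 8  ⇒  r_B = 8 − 4 = 4

rB=4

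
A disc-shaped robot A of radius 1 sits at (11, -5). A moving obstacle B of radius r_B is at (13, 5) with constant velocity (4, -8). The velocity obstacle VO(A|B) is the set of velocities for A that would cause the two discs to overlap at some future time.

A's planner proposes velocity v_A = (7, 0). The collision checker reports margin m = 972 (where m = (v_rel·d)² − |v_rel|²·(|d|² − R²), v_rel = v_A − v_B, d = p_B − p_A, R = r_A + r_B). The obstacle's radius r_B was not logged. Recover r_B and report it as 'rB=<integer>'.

m = 972
d = (2, 10);  v_rel = (3, 8),  |v_rel|² = 73
v_rel×d = (3)·(10) − (8)·(2) = 14
since m = R²·73 − 14²:  R² = (196 + 972) / 73 = 16
R = √16 = 4  ⇒  r_B = 4 − 1 = 3

rB=3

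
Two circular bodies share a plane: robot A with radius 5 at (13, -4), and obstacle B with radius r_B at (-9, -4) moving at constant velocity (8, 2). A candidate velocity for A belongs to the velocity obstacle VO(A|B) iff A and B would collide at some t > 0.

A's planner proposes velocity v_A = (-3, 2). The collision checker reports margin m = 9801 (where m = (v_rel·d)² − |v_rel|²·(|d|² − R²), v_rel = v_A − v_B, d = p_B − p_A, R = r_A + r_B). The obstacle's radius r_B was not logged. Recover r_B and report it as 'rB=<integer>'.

m = 9801
d = (-22, 0);  v_rel = (-11, 0),  |v_rel|² = 121
v_rel×d = (-11)·(0) − (0)·(-22) = 0
since m = R²·121 − 0²:  R² = (0 + 9801) / 121 = 81
R = √81 = 9  ⇒  r_B = 9 − 5 = 4

rB=4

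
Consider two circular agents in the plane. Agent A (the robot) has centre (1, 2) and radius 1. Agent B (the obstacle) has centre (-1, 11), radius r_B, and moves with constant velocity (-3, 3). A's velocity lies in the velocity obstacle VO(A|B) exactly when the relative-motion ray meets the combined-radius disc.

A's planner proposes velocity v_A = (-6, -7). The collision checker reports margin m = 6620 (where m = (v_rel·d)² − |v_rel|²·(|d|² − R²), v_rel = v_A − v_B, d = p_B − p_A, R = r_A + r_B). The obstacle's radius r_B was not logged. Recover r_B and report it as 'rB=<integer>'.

m = 6620
d = (-2, 9);  v_rel = (-3, -10),  |v_rel|² = 109
v_rel×d = (-3)·(9) − (-10)·(-2) = -47
since m = R²·109 − (-47)²:  R² = (2209 + 6620) / 109 = 81
R = √81 = 9  ⇒  r_B = 9 − 1 = 8

rB=8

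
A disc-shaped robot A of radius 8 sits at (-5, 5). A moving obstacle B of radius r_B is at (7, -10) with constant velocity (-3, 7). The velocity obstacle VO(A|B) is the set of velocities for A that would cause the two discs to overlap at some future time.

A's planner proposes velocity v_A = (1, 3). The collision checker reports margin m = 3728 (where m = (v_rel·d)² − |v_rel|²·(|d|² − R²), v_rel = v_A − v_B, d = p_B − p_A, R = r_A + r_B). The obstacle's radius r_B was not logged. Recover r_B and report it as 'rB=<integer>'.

m = 3728
d = (12, -15);  v_rel = (4, -4),  |v_rel|² = 32
v_rel×d = (4)·(-15) − (-4)·(12) = -12
since m = R²·32 − (-12)²:  R² = (144 + 3728) / 32 = 121
R = √121 = 11  ⇒  r_B = 11 − 8 = 3

rB=3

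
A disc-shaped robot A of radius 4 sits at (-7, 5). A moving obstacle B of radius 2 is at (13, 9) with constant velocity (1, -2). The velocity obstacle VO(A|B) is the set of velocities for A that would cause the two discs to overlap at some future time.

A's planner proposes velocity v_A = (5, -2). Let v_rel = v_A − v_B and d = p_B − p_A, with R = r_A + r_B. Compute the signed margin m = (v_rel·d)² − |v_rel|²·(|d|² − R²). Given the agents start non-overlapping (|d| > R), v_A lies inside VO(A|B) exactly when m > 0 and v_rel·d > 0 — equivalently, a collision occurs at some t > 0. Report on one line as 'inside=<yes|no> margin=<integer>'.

d = (20, 4),  |d|² = 416;  R = 4+2 = 6,  c = 416−6² = 380
v_rel = (4, 0),  |v_rel|² = 16;  v_rel·d = (4)·(20) + (0)·(4) = 80
16·t² − 160·t + 380 = 0  ⇒  m = 80² − 16·380 = 320
m = 320 > 0,  v_rel·d = 80 > 0  ⇒  inside

inside=yes margin=320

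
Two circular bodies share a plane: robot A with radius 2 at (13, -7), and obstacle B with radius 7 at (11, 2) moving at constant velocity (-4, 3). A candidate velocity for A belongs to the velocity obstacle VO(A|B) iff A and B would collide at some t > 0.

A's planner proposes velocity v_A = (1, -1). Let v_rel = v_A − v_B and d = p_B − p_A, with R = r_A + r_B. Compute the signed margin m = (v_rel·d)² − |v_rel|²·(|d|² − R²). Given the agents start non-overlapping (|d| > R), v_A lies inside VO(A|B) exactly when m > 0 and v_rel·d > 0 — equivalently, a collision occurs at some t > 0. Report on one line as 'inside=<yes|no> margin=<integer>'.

d = (-2, 9),  |d|² = 85;  R = 2+7 = 9,  c = 85−9² = 4
v_rel = (5, -4),  |v_rel|² = 41;  v_rel·d = (5)·(-2) + (-4)·(9) = -46
41·t² + 92·t + 4 = 0  ⇒  m = (-46)² − 41·4 = 1952
m = 1952 > 0,  v_rel·d = -46 < 0  ⇒  outside

inside=no margin=1952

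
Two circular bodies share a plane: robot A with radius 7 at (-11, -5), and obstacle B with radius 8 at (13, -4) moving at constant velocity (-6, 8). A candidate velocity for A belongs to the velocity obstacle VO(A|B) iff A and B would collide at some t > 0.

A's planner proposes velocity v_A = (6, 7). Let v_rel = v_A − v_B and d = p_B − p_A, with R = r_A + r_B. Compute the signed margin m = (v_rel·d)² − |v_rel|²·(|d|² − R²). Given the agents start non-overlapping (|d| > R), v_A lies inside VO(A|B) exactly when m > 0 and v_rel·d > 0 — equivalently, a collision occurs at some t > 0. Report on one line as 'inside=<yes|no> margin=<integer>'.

d = (24, 1),  |d|² = 577;  R = 7+8 = 15,  c = 577−15² = 352
v_rel = (12, -1),  |v_rel|² = 145;  v_rel·d = (12)·(24) + (-1)·(1) = 287
145·t² − 574·t + 352 = 0  ⇒  m = 287² − 145·352 = 31329
m = 31329 > 0,  v_rel·d = 287 > 0  ⇒  inside

inside=yes margin=31329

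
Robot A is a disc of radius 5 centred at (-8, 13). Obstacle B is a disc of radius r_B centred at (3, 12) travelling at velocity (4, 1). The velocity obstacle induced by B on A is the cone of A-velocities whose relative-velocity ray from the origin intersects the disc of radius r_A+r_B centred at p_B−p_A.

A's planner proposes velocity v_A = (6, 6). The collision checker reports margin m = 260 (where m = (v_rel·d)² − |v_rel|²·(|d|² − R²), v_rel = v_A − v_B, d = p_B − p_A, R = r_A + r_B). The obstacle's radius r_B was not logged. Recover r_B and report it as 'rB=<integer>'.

m = 260
d = (11, -1);  v_rel = (2, 5),  |v_rel|² = 29
v_rel×d = (2)·(-1) − (5)·(11) = -57
since m = R²·29 − (-57)²:  R² = (3249 + 260) / 29 = 121
R = √121 = 11  ⇒  r_B = 11 − 5 = 6

rB=6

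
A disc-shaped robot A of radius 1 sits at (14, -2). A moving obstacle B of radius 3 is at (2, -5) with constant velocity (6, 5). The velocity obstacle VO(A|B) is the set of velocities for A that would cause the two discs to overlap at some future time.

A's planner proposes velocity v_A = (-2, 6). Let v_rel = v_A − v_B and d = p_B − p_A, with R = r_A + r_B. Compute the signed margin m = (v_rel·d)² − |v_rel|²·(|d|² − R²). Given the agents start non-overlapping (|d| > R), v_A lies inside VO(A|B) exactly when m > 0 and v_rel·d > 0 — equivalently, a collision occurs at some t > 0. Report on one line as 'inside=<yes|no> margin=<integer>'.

d = (-12, -3),  |d|² = 153;  R = 1+3 = 4,  c = 153−4² = 137
v_rel = (-8, 1),  |v_rel|² = 65;  v_rel·d = (-8)·(-12) + (1)·(-3) = 93
65·t² − 186·t + 137 = 0  ⇒  m = 93² − 65·137 = -256
m = -256 < 0,  v_rel·d = 93 > 0  ⇒  outside

inside=no margin=-256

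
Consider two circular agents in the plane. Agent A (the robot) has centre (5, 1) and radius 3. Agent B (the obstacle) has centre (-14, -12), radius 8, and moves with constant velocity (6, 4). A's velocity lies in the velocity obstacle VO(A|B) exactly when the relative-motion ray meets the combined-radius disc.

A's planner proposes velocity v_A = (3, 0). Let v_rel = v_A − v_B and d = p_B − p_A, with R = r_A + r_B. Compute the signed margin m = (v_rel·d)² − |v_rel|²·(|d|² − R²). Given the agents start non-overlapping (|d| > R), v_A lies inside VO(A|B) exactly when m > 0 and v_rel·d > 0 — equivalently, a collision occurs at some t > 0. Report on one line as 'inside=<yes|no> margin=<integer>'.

d = (-19, -13),  |d|² = 530;  R = 3+8 = 11,  c = 530−11² = 409
v_rel = (-3, -4),  |v_rel|² = 25;  v_rel·d = (-3)·(-19) + (-4)·(-13) = 109
25·t² − 218·t + 409 = 0  ⇒  m = 109² − 25·409 = 1656
m = 1656 > 0,  v_rel·d = 109 > 0  ⇒  inside

inside=yes margin=1656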